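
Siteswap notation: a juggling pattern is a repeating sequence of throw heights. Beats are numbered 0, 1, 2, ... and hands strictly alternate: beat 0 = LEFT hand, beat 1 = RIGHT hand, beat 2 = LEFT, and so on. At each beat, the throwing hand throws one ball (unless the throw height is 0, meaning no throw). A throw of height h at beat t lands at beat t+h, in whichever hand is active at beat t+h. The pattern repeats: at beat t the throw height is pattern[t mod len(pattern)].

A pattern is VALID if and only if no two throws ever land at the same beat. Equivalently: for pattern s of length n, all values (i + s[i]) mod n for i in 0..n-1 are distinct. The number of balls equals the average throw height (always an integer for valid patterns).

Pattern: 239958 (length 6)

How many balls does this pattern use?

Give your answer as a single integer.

Pattern = [2, 3, 9, 9, 5, 8], length n = 6
  position 0: throw height = 2, running sum = 2
  position 1: throw height = 3, running sum = 5
  position 2: throw height = 9, running sum = 14
  position 3: throw height = 9, running sum = 23
  position 4: throw height = 5, running sum = 28
  position 5: throw height = 8, running sum = 36
Total sum = 36; balls = sum / n = 36 / 6 = 6

Answer: 6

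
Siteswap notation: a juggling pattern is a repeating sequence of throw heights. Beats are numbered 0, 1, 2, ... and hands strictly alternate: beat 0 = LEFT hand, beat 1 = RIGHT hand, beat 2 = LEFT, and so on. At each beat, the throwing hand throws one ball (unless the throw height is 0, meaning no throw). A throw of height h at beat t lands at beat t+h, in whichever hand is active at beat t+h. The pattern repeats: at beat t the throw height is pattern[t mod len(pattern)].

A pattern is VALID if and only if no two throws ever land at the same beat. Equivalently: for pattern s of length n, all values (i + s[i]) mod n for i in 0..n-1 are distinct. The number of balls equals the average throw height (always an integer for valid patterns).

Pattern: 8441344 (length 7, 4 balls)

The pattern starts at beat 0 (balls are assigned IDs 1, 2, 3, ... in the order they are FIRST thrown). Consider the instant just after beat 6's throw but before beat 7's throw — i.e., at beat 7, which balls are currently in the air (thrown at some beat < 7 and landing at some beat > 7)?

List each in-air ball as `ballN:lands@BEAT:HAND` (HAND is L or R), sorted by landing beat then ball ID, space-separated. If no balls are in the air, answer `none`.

Answer: ball1:lands@8:L ball2:lands@9:R ball3:lands@10:L

Derivation:
Beat 0 (L): throw ball1 h=8 -> lands@8:L; in-air after throw: [b1@8:L]
Beat 1 (R): throw ball2 h=4 -> lands@5:R; in-air after throw: [b2@5:R b1@8:L]
Beat 2 (L): throw ball3 h=4 -> lands@6:L; in-air after throw: [b2@5:R b3@6:L b1@8:L]
Beat 3 (R): throw ball4 h=1 -> lands@4:L; in-air after throw: [b4@4:L b2@5:R b3@6:L b1@8:L]
Beat 4 (L): throw ball4 h=3 -> lands@7:R; in-air after throw: [b2@5:R b3@6:L b4@7:R b1@8:L]
Beat 5 (R): throw ball2 h=4 -> lands@9:R; in-air after throw: [b3@6:L b4@7:R b1@8:L b2@9:R]
Beat 6 (L): throw ball3 h=4 -> lands@10:L; in-air after throw: [b4@7:R b1@8:L b2@9:R b3@10:L]
Beat 7 (R): throw ball4 h=8 -> lands@15:R; in-air after throw: [b1@8:L b2@9:R b3@10:L b4@15:R]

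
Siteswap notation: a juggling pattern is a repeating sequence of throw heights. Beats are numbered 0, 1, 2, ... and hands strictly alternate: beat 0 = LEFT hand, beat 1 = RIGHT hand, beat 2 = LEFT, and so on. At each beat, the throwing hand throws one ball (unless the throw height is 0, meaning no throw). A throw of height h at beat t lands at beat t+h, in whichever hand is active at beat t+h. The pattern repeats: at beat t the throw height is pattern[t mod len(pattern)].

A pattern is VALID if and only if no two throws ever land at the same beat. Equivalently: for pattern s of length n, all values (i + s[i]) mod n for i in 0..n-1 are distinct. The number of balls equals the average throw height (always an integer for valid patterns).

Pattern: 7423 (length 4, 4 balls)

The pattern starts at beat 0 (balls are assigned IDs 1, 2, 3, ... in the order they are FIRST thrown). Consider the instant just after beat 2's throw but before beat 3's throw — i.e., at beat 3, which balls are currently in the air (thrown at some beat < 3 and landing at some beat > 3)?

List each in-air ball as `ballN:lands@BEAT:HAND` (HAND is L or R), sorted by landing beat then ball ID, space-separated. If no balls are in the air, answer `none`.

Answer: ball3:lands@4:L ball2:lands@5:R ball1:lands@7:R

Derivation:
Beat 0 (L): throw ball1 h=7 -> lands@7:R; in-air after throw: [b1@7:R]
Beat 1 (R): throw ball2 h=4 -> lands@5:R; in-air after throw: [b2@5:R b1@7:R]
Beat 2 (L): throw ball3 h=2 -> lands@4:L; in-air after throw: [b3@4:L b2@5:R b1@7:R]
Beat 3 (R): throw ball4 h=3 -> lands@6:L; in-air after throw: [b3@4:L b2@5:R b4@6:L b1@7:R]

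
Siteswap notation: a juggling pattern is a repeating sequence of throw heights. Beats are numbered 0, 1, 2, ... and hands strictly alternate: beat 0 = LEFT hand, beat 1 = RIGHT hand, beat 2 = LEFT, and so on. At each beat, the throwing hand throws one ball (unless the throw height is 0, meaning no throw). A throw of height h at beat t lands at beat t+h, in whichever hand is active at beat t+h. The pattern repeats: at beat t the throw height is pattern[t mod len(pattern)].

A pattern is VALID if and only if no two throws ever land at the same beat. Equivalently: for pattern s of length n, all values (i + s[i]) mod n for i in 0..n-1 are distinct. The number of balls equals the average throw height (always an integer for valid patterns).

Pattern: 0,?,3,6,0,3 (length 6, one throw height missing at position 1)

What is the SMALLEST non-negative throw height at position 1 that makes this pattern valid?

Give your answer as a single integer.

i=0: (0 + 0) mod 6 = 0
i=1: s[i]=? (unknown)
i=2: (2 + 3) mod 6 = 5
i=3: (3 + 6) mod 6 = 3
i=4: (4 + 0) mod 6 = 4
i=5: (5 + 3) mod 6 = 2
Known residues: [0, 2, 3, 4, 5]; need a permutation of 0..5, so missing residue r = 1
Need (1 + s) mod 6 = 1; smallest s = (1 - 1) mod 6 = 0

Answer: 0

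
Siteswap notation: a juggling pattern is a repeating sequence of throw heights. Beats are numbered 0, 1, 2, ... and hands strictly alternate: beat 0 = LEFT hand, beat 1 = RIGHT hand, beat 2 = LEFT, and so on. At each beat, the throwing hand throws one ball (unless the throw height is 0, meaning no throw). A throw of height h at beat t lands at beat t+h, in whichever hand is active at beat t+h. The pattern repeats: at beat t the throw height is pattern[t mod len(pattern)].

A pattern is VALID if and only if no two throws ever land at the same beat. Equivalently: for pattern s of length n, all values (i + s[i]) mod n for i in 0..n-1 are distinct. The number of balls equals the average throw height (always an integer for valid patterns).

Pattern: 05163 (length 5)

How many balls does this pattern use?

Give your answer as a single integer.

Pattern = [0, 5, 1, 6, 3], length n = 5
  position 0: throw height = 0, running sum = 0
  position 1: throw height = 5, running sum = 5
  position 2: throw height = 1, running sum = 6
  position 3: throw height = 6, running sum = 12
  position 4: throw height = 3, running sum = 15
Total sum = 15; balls = sum / n = 15 / 5 = 3

Answer: 3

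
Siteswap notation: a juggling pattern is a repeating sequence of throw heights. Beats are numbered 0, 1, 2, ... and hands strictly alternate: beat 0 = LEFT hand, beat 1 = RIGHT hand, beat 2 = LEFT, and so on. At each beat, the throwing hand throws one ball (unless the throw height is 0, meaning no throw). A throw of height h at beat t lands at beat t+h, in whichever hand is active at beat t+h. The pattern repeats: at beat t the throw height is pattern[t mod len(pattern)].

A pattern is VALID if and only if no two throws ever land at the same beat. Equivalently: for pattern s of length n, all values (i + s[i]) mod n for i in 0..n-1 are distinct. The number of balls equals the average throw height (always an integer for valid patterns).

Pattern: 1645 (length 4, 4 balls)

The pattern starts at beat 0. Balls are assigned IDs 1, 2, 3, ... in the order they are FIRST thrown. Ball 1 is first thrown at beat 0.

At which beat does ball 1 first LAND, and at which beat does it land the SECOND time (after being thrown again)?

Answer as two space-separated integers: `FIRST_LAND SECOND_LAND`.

Answer: 1 7

Derivation:
Beat 0 (L): throw ball1 h=1 -> lands@1:R; in-air after throw: [b1@1:R]
Beat 1 (R): throw ball1 h=6 -> lands@7:R; in-air after throw: [b1@7:R]
Beat 2 (L): throw ball2 h=4 -> lands@6:L; in-air after throw: [b2@6:L b1@7:R]
Beat 3 (R): throw ball3 h=5 -> lands@8:L; in-air after throw: [b2@6:L b1@7:R b3@8:L]
Beat 4 (L): throw ball4 h=1 -> lands@5:R; in-air after throw: [b4@5:R b2@6:L b1@7:R b3@8:L]
Beat 5 (R): throw ball4 h=6 -> lands@11:R; in-air after throw: [b2@6:L b1@7:R b3@8:L b4@11:R]
Beat 6 (L): throw ball2 h=4 -> lands@10:L; in-air after throw: [b1@7:R b3@8:L b2@10:L b4@11:R]
Beat 7 (R): throw ball1 h=5 -> lands@12:L; in-air after throw: [b3@8:L b2@10:L b4@11:R b1@12:L]
Ball 1: thrown@0 h=1 -> first land @1; rethrown@1 h=6 -> second land @7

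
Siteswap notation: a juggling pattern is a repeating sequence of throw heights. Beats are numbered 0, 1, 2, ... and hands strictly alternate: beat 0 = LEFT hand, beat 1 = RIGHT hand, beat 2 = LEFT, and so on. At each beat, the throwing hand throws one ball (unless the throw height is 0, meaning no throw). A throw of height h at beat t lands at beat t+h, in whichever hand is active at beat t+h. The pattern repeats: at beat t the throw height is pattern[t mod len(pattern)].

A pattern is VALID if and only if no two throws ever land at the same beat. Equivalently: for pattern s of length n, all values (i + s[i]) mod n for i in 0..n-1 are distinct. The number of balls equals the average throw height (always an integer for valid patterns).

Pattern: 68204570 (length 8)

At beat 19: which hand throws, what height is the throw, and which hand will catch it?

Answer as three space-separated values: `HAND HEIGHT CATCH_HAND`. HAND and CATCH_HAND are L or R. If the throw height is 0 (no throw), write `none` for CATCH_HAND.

Beat 19: 19 mod 2 = 1, so hand = R
Throw height = pattern[19 mod 8] = pattern[3] = 0

Answer: R 0 none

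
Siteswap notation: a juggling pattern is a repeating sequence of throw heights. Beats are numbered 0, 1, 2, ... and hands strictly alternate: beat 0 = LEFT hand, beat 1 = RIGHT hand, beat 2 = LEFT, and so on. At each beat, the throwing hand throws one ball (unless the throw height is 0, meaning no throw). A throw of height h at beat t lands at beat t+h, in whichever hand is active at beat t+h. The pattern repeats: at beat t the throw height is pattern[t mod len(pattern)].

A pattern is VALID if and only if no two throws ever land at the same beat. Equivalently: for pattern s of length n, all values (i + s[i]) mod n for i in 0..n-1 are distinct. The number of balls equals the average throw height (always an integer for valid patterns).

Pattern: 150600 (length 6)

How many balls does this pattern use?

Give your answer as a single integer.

Pattern = [1, 5, 0, 6, 0, 0], length n = 6
  position 0: throw height = 1, running sum = 1
  position 1: throw height = 5, running sum = 6
  position 2: throw height = 0, running sum = 6
  position 3: throw height = 6, running sum = 12
  position 4: throw height = 0, running sum = 12
  position 5: throw height = 0, running sum = 12
Total sum = 12; balls = sum / n = 12 / 6 = 2

Answer: 2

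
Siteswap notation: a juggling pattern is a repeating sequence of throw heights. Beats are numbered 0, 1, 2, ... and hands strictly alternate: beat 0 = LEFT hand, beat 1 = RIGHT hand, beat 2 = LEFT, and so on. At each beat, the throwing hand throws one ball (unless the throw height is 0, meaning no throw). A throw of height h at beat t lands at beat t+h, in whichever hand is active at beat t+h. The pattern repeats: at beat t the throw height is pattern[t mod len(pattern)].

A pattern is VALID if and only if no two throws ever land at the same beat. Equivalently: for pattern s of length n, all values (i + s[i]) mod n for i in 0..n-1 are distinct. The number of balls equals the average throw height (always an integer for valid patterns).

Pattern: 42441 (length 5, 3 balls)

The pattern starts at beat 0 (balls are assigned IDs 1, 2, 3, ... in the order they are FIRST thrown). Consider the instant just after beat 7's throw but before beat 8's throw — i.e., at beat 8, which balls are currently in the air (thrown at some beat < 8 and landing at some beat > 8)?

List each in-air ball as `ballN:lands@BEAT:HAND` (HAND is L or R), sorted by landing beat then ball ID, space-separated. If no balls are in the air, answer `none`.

Beat 0 (L): throw ball1 h=4 -> lands@4:L; in-air after throw: [b1@4:L]
Beat 1 (R): throw ball2 h=2 -> lands@3:R; in-air after throw: [b2@3:R b1@4:L]
Beat 2 (L): throw ball3 h=4 -> lands@6:L; in-air after throw: [b2@3:R b1@4:L b3@6:L]
Beat 3 (R): throw ball2 h=4 -> lands@7:R; in-air after throw: [b1@4:L b3@6:L b2@7:R]
Beat 4 (L): throw ball1 h=1 -> lands@5:R; in-air after throw: [b1@5:R b3@6:L b2@7:R]
Beat 5 (R): throw ball1 h=4 -> lands@9:R; in-air after throw: [b3@6:L b2@7:R b1@9:R]
Beat 6 (L): throw ball3 h=2 -> lands@8:L; in-air after throw: [b2@7:R b3@8:L b1@9:R]
Beat 7 (R): throw ball2 h=4 -> lands@11:R; in-air after throw: [b3@8:L b1@9:R b2@11:R]
Beat 8 (L): throw ball3 h=4 -> lands@12:L; in-air after throw: [b1@9:R b2@11:R b3@12:L]

Answer: ball1:lands@9:R ball2:lands@11:R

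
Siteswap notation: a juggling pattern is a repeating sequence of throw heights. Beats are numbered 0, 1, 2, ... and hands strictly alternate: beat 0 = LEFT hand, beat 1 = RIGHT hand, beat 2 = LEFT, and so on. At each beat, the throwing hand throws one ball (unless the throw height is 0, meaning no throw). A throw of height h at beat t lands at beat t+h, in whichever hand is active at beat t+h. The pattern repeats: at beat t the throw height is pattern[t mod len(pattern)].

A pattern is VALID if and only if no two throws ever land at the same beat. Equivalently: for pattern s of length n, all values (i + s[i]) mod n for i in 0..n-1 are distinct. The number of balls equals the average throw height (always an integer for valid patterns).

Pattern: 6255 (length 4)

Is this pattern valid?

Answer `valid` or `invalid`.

i=0: (i + s[i]) mod n = (0 + 6) mod 4 = 2
i=1: (i + s[i]) mod n = (1 + 2) mod 4 = 3
i=2: (i + s[i]) mod n = (2 + 5) mod 4 = 3
i=3: (i + s[i]) mod n = (3 + 5) mod 4 = 0
Residues: [2, 3, 3, 0], distinct: False

Answer: invalid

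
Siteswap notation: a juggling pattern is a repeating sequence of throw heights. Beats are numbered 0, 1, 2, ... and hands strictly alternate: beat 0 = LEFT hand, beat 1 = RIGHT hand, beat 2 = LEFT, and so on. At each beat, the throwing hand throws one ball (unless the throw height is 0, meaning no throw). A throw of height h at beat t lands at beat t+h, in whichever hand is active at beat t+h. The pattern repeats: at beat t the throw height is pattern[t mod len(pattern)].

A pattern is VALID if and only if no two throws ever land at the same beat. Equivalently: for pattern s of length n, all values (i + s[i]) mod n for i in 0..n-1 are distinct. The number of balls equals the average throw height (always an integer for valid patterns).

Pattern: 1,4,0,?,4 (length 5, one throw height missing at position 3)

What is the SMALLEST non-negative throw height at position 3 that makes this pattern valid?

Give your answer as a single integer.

Answer: 1

Derivation:
i=0: (0 + 1) mod 5 = 1
i=1: (1 + 4) mod 5 = 0
i=2: (2 + 0) mod 5 = 2
i=3: s[i]=? (unknown)
i=4: (4 + 4) mod 5 = 3
Known residues: [0, 1, 2, 3]; need a permutation of 0..4, so missing residue r = 4
Need (3 + s) mod 5 = 4; smallest s = (4 - 3) mod 5 = 1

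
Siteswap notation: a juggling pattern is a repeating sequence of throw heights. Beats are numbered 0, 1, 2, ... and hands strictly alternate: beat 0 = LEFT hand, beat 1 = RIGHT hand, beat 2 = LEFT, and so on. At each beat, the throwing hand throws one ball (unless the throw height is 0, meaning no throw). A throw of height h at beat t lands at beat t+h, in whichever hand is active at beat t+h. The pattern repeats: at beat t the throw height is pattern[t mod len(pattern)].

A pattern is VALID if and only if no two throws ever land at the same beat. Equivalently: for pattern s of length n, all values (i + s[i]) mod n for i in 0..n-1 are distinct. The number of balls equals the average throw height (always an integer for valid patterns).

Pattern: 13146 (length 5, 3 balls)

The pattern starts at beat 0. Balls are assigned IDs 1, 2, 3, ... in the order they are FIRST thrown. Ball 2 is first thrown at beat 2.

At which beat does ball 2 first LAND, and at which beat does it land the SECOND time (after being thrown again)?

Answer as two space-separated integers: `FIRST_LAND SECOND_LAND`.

Answer: 3 7

Derivation:
Beat 0 (L): throw ball1 h=1 -> lands@1:R; in-air after throw: [b1@1:R]
Beat 1 (R): throw ball1 h=3 -> lands@4:L; in-air after throw: [b1@4:L]
Beat 2 (L): throw ball2 h=1 -> lands@3:R; in-air after throw: [b2@3:R b1@4:L]
Beat 3 (R): throw ball2 h=4 -> lands@7:R; in-air after throw: [b1@4:L b2@7:R]
Beat 4 (L): throw ball1 h=6 -> lands@10:L; in-air after throw: [b2@7:R b1@10:L]
Beat 5 (R): throw ball3 h=1 -> lands@6:L; in-air after throw: [b3@6:L b2@7:R b1@10:L]
Beat 6 (L): throw ball3 h=3 -> lands@9:R; in-air after throw: [b2@7:R b3@9:R b1@10:L]
Beat 7 (R): throw ball2 h=1 -> lands@8:L; in-air after throw: [b2@8:L b3@9:R b1@10:L]
Ball 2: thrown@2 h=1 -> first land @3; rethrown@3 h=4 -> second land @7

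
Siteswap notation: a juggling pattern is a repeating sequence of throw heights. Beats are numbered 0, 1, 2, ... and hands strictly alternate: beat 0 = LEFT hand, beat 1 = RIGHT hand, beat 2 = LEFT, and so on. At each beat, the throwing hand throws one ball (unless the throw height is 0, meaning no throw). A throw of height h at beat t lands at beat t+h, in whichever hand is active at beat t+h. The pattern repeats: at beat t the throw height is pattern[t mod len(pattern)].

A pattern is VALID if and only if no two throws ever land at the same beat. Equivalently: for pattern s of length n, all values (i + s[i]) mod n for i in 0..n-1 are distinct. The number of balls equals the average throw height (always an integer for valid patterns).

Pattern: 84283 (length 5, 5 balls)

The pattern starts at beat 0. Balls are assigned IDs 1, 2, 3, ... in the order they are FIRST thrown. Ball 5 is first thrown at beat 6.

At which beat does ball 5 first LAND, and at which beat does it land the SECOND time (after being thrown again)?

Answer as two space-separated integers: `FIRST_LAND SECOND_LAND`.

Beat 0 (L): throw ball1 h=8 -> lands@8:L; in-air after throw: [b1@8:L]
Beat 1 (R): throw ball2 h=4 -> lands@5:R; in-air after throw: [b2@5:R b1@8:L]
Beat 2 (L): throw ball3 h=2 -> lands@4:L; in-air after throw: [b3@4:L b2@5:R b1@8:L]
Beat 3 (R): throw ball4 h=8 -> lands@11:R; in-air after throw: [b3@4:L b2@5:R b1@8:L b4@11:R]
Beat 4 (L): throw ball3 h=3 -> lands@7:R; in-air after throw: [b2@5:R b3@7:R b1@8:L b4@11:R]
Beat 5 (R): throw ball2 h=8 -> lands@13:R; in-air after throw: [b3@7:R b1@8:L b4@11:R b2@13:R]
Beat 6 (L): throw ball5 h=4 -> lands@10:L; in-air after throw: [b3@7:R b1@8:L b5@10:L b4@11:R b2@13:R]
Beat 7 (R): throw ball3 h=2 -> lands@9:R; in-air after throw: [b1@8:L b3@9:R b5@10:L b4@11:R b2@13:R]
Beat 8 (L): throw ball1 h=8 -> lands@16:L; in-air after throw: [b3@9:R b5@10:L b4@11:R b2@13:R b1@16:L]
Beat 9 (R): throw ball3 h=3 -> lands@12:L; in-air after throw: [b5@10:L b4@11:R b3@12:L b2@13:R b1@16:L]
Beat 10 (L): throw ball5 h=8 -> lands@18:L; in-air after throw: [b4@11:R b3@12:L b2@13:R b1@16:L b5@18:L]
Beat 11 (R): throw ball4 h=4 -> lands@15:R; in-air after throw: [b3@12:L b2@13:R b4@15:R b1@16:L b5@18:L]
Beat 12 (L): throw ball3 h=2 -> lands@14:L; in-air after throw: [b2@13:R b3@14:L b4@15:R b1@16:L b5@18:L]
Ball 5: thrown@6 h=4 -> first land @10; rethrown@10 h=8 -> second land @18

Answer: 10 18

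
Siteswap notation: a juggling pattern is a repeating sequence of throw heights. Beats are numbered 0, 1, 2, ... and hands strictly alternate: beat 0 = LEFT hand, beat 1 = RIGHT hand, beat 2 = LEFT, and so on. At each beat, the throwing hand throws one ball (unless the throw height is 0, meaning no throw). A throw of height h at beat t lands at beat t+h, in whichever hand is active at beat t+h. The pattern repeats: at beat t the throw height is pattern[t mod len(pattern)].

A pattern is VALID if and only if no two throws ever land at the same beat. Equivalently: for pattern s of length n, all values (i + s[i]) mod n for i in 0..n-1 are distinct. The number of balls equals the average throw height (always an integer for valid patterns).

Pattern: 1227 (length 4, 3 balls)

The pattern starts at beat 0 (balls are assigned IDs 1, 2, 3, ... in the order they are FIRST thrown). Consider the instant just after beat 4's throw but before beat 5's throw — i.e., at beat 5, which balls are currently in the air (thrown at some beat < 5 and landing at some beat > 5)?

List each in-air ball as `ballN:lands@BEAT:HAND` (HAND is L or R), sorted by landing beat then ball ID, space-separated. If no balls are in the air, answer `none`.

Answer: ball1:lands@10:L

Derivation:
Beat 0 (L): throw ball1 h=1 -> lands@1:R; in-air after throw: [b1@1:R]
Beat 1 (R): throw ball1 h=2 -> lands@3:R; in-air after throw: [b1@3:R]
Beat 2 (L): throw ball2 h=2 -> lands@4:L; in-air after throw: [b1@3:R b2@4:L]
Beat 3 (R): throw ball1 h=7 -> lands@10:L; in-air after throw: [b2@4:L b1@10:L]
Beat 4 (L): throw ball2 h=1 -> lands@5:R; in-air after throw: [b2@5:R b1@10:L]
Beat 5 (R): throw ball2 h=2 -> lands@7:R; in-air after throw: [b2@7:R b1@10:L]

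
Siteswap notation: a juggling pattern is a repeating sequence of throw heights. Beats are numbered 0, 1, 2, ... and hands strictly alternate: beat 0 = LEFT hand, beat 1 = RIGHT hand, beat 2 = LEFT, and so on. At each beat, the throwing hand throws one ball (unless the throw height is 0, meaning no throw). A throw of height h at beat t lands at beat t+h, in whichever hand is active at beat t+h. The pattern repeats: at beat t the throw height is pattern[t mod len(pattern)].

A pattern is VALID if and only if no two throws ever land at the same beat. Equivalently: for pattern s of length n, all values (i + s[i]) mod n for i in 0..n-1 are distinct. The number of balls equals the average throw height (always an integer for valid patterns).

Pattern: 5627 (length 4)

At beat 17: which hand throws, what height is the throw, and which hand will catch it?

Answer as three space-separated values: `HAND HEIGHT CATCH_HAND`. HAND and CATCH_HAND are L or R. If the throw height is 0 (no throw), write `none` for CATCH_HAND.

Beat 17: 17 mod 2 = 1, so hand = R
Throw height = pattern[17 mod 4] = pattern[1] = 6
Lands at beat 17+6=23, 23 mod 2 = 1, so catch hand = R

Answer: R 6 R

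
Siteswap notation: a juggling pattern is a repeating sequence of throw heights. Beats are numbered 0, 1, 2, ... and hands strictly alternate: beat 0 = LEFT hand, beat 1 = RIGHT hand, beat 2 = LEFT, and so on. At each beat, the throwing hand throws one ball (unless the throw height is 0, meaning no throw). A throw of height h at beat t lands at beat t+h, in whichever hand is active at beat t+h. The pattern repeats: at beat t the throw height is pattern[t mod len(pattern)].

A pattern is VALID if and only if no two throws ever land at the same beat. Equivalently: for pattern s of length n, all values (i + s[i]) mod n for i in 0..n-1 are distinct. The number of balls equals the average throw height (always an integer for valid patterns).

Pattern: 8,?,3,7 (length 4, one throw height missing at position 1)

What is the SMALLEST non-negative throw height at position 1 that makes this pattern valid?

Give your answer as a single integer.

Answer: 2

Derivation:
i=0: (0 + 8) mod 4 = 0
i=1: s[i]=? (unknown)
i=2: (2 + 3) mod 4 = 1
i=3: (3 + 7) mod 4 = 2
Known residues: [0, 1, 2]; need a permutation of 0..3, so missing residue r = 3
Need (1 + s) mod 4 = 3; smallest s = (3 - 1) mod 4 = 2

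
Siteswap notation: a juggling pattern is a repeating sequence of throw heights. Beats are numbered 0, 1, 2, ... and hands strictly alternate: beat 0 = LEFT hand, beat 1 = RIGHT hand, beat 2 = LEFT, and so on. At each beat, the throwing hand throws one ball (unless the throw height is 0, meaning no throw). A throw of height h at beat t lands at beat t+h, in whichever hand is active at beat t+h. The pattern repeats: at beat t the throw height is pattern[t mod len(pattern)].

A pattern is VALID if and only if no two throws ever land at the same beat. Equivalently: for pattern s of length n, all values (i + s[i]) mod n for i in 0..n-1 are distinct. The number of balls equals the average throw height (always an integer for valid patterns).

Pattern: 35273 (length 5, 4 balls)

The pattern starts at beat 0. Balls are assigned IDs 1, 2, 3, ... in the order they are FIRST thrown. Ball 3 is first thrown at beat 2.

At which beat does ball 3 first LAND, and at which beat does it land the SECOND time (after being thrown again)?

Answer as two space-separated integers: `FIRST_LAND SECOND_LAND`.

Answer: 4 7

Derivation:
Beat 0 (L): throw ball1 h=3 -> lands@3:R; in-air after throw: [b1@3:R]
Beat 1 (R): throw ball2 h=5 -> lands@6:L; in-air after throw: [b1@3:R b2@6:L]
Beat 2 (L): throw ball3 h=2 -> lands@4:L; in-air after throw: [b1@3:R b3@4:L b2@6:L]
Beat 3 (R): throw ball1 h=7 -> lands@10:L; in-air after throw: [b3@4:L b2@6:L b1@10:L]
Beat 4 (L): throw ball3 h=3 -> lands@7:R; in-air after throw: [b2@6:L b3@7:R b1@10:L]
Beat 5 (R): throw ball4 h=3 -> lands@8:L; in-air after throw: [b2@6:L b3@7:R b4@8:L b1@10:L]
Beat 6 (L): throw ball2 h=5 -> lands@11:R; in-air after throw: [b3@7:R b4@8:L b1@10:L b2@11:R]
Beat 7 (R): throw ball3 h=2 -> lands@9:R; in-air after throw: [b4@8:L b3@9:R b1@10:L b2@11:R]
Ball 3: thrown@2 h=2 -> first land @4; rethrown@4 h=3 -> second land @7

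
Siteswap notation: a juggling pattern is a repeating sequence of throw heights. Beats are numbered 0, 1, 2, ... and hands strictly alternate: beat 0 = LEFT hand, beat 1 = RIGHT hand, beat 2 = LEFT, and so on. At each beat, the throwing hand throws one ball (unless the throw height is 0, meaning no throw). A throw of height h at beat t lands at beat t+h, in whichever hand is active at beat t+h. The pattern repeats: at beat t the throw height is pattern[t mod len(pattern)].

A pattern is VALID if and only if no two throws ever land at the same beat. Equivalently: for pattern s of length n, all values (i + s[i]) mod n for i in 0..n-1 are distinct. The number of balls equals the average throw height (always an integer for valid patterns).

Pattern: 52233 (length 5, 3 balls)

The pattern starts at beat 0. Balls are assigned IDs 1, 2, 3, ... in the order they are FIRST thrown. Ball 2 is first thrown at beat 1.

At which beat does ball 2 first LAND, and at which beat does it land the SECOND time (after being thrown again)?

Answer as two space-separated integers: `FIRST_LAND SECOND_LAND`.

Beat 0 (L): throw ball1 h=5 -> lands@5:R; in-air after throw: [b1@5:R]
Beat 1 (R): throw ball2 h=2 -> lands@3:R; in-air after throw: [b2@3:R b1@5:R]
Beat 2 (L): throw ball3 h=2 -> lands@4:L; in-air after throw: [b2@3:R b3@4:L b1@5:R]
Beat 3 (R): throw ball2 h=3 -> lands@6:L; in-air after throw: [b3@4:L b1@5:R b2@6:L]
Beat 4 (L): throw ball3 h=3 -> lands@7:R; in-air after throw: [b1@5:R b2@6:L b3@7:R]
Beat 5 (R): throw ball1 h=5 -> lands@10:L; in-air after throw: [b2@6:L b3@7:R b1@10:L]
Beat 6 (L): throw ball2 h=2 -> lands@8:L; in-air after throw: [b3@7:R b2@8:L b1@10:L]
Ball 2: thrown@1 h=2 -> first land @3; rethrown@3 h=3 -> second land @6

Answer: 3 6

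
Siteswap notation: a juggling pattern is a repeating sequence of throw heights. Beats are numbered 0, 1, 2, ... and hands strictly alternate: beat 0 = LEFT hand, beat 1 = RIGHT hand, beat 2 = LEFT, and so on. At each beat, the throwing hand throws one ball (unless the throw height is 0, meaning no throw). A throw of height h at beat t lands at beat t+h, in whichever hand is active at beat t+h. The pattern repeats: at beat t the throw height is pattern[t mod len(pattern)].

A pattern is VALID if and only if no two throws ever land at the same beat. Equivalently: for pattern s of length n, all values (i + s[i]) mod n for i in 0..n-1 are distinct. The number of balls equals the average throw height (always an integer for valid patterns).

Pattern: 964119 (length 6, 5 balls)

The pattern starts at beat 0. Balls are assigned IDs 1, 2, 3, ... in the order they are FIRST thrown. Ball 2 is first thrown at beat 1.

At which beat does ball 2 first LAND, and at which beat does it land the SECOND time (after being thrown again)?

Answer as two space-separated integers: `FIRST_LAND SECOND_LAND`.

Beat 0 (L): throw ball1 h=9 -> lands@9:R; in-air after throw: [b1@9:R]
Beat 1 (R): throw ball2 h=6 -> lands@7:R; in-air after throw: [b2@7:R b1@9:R]
Beat 2 (L): throw ball3 h=4 -> lands@6:L; in-air after throw: [b3@6:L b2@7:R b1@9:R]
Beat 3 (R): throw ball4 h=1 -> lands@4:L; in-air after throw: [b4@4:L b3@6:L b2@7:R b1@9:R]
Beat 4 (L): throw ball4 h=1 -> lands@5:R; in-air after throw: [b4@5:R b3@6:L b2@7:R b1@9:R]
Beat 5 (R): throw ball4 h=9 -> lands@14:L; in-air after throw: [b3@6:L b2@7:R b1@9:R b4@14:L]
Beat 6 (L): throw ball3 h=9 -> lands@15:R; in-air after throw: [b2@7:R b1@9:R b4@14:L b3@15:R]
Beat 7 (R): throw ball2 h=6 -> lands@13:R; in-air after throw: [b1@9:R b2@13:R b4@14:L b3@15:R]
Beat 8 (L): throw ball5 h=4 -> lands@12:L; in-air after throw: [b1@9:R b5@12:L b2@13:R b4@14:L b3@15:R]
Beat 9 (R): throw ball1 h=1 -> lands@10:L; in-air after throw: [b1@10:L b5@12:L b2@13:R b4@14:L b3@15:R]
Beat 10 (L): throw ball1 h=1 -> lands@11:R; in-air after throw: [b1@11:R b5@12:L b2@13:R b4@14:L b3@15:R]
Beat 11 (R): throw ball1 h=9 -> lands@20:L; in-air after throw: [b5@12:L b2@13:R b4@14:L b3@15:R b1@20:L]
Beat 12 (L): throw ball5 h=9 -> lands@21:R; in-air after throw: [b2@13:R b4@14:L b3@15:R b1@20:L b5@21:R]
Beat 13 (R): throw ball2 h=6 -> lands@19:R; in-air after throw: [b4@14:L b3@15:R b2@19:R b1@20:L b5@21:R]
Ball 2: thrown@1 h=6 -> first land @7; rethrown@7 h=6 -> second land @13

Answer: 7 13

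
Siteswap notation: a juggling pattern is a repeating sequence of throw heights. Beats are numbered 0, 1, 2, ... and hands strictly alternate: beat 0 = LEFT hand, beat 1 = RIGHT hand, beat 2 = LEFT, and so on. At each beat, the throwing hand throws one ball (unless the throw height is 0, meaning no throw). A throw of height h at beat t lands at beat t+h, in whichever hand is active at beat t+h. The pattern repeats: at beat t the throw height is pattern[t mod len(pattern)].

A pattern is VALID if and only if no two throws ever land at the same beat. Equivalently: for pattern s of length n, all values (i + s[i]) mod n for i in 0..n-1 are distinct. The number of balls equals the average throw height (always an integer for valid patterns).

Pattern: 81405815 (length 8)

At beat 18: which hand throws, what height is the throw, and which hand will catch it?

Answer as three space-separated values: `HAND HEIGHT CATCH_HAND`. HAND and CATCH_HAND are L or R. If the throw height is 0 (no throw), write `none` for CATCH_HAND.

Beat 18: 18 mod 2 = 0, so hand = L
Throw height = pattern[18 mod 8] = pattern[2] = 4
Lands at beat 18+4=22, 22 mod 2 = 0, so catch hand = L

Answer: L 4 L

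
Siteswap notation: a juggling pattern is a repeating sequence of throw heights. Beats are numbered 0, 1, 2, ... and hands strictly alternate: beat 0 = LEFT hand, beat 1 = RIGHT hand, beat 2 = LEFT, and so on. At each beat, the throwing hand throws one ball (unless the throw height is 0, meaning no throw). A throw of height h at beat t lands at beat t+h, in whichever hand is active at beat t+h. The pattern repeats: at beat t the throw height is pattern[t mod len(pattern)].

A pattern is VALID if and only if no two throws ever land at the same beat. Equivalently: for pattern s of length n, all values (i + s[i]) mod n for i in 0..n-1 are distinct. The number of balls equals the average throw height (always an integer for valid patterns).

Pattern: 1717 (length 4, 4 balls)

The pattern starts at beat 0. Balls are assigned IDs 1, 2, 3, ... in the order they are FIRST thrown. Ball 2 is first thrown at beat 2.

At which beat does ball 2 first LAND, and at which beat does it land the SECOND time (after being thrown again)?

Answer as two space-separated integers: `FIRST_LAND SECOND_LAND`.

Beat 0 (L): throw ball1 h=1 -> lands@1:R; in-air after throw: [b1@1:R]
Beat 1 (R): throw ball1 h=7 -> lands@8:L; in-air after throw: [b1@8:L]
Beat 2 (L): throw ball2 h=1 -> lands@3:R; in-air after throw: [b2@3:R b1@8:L]
Beat 3 (R): throw ball2 h=7 -> lands@10:L; in-air after throw: [b1@8:L b2@10:L]
Beat 4 (L): throw ball3 h=1 -> lands@5:R; in-air after throw: [b3@5:R b1@8:L b2@10:L]
Beat 5 (R): throw ball3 h=7 -> lands@12:L; in-air after throw: [b1@8:L b2@10:L b3@12:L]
Beat 6 (L): throw ball4 h=1 -> lands@7:R; in-air after throw: [b4@7:R b1@8:L b2@10:L b3@12:L]
Beat 7 (R): throw ball4 h=7 -> lands@14:L; in-air after throw: [b1@8:L b2@10:L b3@12:L b4@14:L]
Beat 8 (L): throw ball1 h=1 -> lands@9:R; in-air after throw: [b1@9:R b2@10:L b3@12:L b4@14:L]
Beat 9 (R): throw ball1 h=7 -> lands@16:L; in-air after throw: [b2@10:L b3@12:L b4@14:L b1@16:L]
Beat 10 (L): throw ball2 h=1 -> lands@11:R; in-air after throw: [b2@11:R b3@12:L b4@14:L b1@16:L]
Ball 2: thrown@2 h=1 -> first land @3; rethrown@3 h=7 -> second land @10

Answer: 3 10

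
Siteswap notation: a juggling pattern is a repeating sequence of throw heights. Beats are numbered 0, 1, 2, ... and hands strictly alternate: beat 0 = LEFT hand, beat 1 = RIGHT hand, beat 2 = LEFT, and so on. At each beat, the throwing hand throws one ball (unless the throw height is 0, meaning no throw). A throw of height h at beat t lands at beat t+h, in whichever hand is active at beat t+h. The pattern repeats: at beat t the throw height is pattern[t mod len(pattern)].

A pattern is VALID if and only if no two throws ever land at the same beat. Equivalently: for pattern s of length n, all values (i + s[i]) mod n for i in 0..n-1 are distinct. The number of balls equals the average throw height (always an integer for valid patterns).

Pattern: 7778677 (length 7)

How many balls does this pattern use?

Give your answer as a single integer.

Answer: 7

Derivation:
Pattern = [7, 7, 7, 8, 6, 7, 7], length n = 7
  position 0: throw height = 7, running sum = 7
  position 1: throw height = 7, running sum = 14
  position 2: throw height = 7, running sum = 21
  position 3: throw height = 8, running sum = 29
  position 4: throw height = 6, running sum = 35
  position 5: throw height = 7, running sum = 42
  position 6: throw height = 7, running sum = 49
Total sum = 49; balls = sum / n = 49 / 7 = 7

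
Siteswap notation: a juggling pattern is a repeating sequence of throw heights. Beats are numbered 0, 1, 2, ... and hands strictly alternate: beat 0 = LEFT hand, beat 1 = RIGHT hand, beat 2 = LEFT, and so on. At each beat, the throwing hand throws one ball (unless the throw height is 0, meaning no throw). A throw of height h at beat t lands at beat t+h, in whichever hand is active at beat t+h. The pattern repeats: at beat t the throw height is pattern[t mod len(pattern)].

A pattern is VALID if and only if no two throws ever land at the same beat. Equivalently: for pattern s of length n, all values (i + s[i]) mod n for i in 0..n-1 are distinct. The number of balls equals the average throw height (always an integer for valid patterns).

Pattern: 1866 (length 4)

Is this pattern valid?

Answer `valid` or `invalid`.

i=0: (i + s[i]) mod n = (0 + 1) mod 4 = 1
i=1: (i + s[i]) mod n = (1 + 8) mod 4 = 1
i=2: (i + s[i]) mod n = (2 + 6) mod 4 = 0
i=3: (i + s[i]) mod n = (3 + 6) mod 4 = 1
Residues: [1, 1, 0, 1], distinct: False

Answer: invalid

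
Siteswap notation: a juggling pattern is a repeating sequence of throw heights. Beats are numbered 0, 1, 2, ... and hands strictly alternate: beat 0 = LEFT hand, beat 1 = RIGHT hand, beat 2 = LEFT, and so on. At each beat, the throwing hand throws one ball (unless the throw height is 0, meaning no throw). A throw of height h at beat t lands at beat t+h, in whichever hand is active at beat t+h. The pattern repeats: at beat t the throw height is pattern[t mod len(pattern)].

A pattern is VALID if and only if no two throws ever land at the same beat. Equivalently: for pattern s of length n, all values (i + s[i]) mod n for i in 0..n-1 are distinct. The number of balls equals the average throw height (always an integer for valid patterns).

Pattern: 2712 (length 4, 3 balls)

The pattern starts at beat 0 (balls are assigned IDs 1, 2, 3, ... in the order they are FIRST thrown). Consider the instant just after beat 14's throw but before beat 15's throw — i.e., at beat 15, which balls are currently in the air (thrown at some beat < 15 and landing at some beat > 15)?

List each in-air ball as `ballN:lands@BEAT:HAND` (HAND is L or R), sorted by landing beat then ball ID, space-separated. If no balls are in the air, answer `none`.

Beat 0 (L): throw ball1 h=2 -> lands@2:L; in-air after throw: [b1@2:L]
Beat 1 (R): throw ball2 h=7 -> lands@8:L; in-air after throw: [b1@2:L b2@8:L]
Beat 2 (L): throw ball1 h=1 -> lands@3:R; in-air after throw: [b1@3:R b2@8:L]
Beat 3 (R): throw ball1 h=2 -> lands@5:R; in-air after throw: [b1@5:R b2@8:L]
Beat 4 (L): throw ball3 h=2 -> lands@6:L; in-air after throw: [b1@5:R b3@6:L b2@8:L]
Beat 5 (R): throw ball1 h=7 -> lands@12:L; in-air after throw: [b3@6:L b2@8:L b1@12:L]
Beat 6 (L): throw ball3 h=1 -> lands@7:R; in-air after throw: [b3@7:R b2@8:L b1@12:L]
Beat 7 (R): throw ball3 h=2 -> lands@9:R; in-air after throw: [b2@8:L b3@9:R b1@12:L]
Beat 8 (L): throw ball2 h=2 -> lands@10:L; in-air after throw: [b3@9:R b2@10:L b1@12:L]
Beat 9 (R): throw ball3 h=7 -> lands@16:L; in-air after throw: [b2@10:L b1@12:L b3@16:L]
Beat 10 (L): throw ball2 h=1 -> lands@11:R; in-air after throw: [b2@11:R b1@12:L b3@16:L]
Beat 11 (R): throw ball2 h=2 -> lands@13:R; in-air after throw: [b1@12:L b2@13:R b3@16:L]
Beat 12 (L): throw ball1 h=2 -> lands@14:L; in-air after throw: [b2@13:R b1@14:L b3@16:L]
Beat 13 (R): throw ball2 h=7 -> lands@20:L; in-air after throw: [b1@14:L b3@16:L b2@20:L]
Beat 14 (L): throw ball1 h=1 -> lands@15:R; in-air after throw: [b1@15:R b3@16:L b2@20:L]
Beat 15 (R): throw ball1 h=2 -> lands@17:R; in-air after throw: [b3@16:L b1@17:R b2@20:L]

Answer: ball3:lands@16:L ball2:lands@20:L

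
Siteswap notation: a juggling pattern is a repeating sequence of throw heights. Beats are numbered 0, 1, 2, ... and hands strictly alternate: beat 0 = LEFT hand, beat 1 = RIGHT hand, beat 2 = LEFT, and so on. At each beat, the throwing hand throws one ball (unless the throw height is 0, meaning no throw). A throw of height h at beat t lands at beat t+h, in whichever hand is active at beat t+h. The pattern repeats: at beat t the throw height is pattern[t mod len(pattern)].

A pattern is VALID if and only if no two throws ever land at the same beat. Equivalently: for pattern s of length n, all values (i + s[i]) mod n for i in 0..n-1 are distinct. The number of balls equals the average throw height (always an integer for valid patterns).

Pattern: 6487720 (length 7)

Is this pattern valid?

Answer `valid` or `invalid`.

i=0: (i + s[i]) mod n = (0 + 6) mod 7 = 6
i=1: (i + s[i]) mod n = (1 + 4) mod 7 = 5
i=2: (i + s[i]) mod n = (2 + 8) mod 7 = 3
i=3: (i + s[i]) mod n = (3 + 7) mod 7 = 3
i=4: (i + s[i]) mod n = (4 + 7) mod 7 = 4
i=5: (i + s[i]) mod n = (5 + 2) mod 7 = 0
i=6: (i + s[i]) mod n = (6 + 0) mod 7 = 6
Residues: [6, 5, 3, 3, 4, 0, 6], distinct: False

Answer: invalid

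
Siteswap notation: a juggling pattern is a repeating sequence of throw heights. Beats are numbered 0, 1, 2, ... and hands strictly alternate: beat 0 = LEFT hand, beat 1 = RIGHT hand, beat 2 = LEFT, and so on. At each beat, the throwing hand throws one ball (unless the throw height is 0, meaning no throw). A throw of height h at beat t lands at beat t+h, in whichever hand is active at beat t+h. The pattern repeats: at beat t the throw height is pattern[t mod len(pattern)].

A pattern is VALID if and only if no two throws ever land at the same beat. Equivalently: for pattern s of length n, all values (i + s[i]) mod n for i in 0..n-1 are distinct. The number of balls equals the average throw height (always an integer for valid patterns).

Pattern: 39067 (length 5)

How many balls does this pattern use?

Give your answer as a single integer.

Pattern = [3, 9, 0, 6, 7], length n = 5
  position 0: throw height = 3, running sum = 3
  position 1: throw height = 9, running sum = 12
  position 2: throw height = 0, running sum = 12
  position 3: throw height = 6, running sum = 18
  position 4: throw height = 7, running sum = 25
Total sum = 25; balls = sum / n = 25 / 5 = 5

Answer: 5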